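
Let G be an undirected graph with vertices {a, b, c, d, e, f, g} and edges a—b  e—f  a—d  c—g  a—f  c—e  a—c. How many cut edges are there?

The edges on the cycle a-c-e-f-a are not bridges since each lies on that cycle.
But removing a—d disconnects a from d; removing c—g disconnects c from g; removing a—b disconnects a from b — these are bridges.
That makes 3 bridges.

3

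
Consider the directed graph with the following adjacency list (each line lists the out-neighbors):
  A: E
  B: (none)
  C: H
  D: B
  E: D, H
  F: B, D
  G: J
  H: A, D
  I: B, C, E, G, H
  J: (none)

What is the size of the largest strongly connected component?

3

{A, E, H} are all mutually reachable — one SCC of size 3.
{G} is an SCC by itself.
{F} is an SCC by itself.
{B} is an SCC by itself.
{I} is an SCC by itself.
(and 3 more singleton SCCs)
The largest has 3 vertices.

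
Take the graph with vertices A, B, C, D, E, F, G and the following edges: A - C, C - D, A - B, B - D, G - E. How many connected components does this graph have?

3

F is isolated — a component by itself.
Starting from E we can reach E, G. That is one component of size 2.
Starting from A we can reach A, B, C, D. That is one component of size 4.
Total: 3 components.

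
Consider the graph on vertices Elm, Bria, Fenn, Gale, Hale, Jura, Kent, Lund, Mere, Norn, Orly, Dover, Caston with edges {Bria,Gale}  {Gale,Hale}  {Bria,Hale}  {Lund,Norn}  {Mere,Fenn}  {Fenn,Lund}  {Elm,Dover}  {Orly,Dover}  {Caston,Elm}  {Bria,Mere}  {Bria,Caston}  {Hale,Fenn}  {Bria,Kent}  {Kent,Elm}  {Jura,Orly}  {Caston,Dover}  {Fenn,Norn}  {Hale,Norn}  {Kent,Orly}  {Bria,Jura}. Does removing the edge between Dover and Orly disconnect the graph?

After removing Dover—Orly, the path Dover-Elm-Kent-Orly still connects them, so the edge is not a bridge.

No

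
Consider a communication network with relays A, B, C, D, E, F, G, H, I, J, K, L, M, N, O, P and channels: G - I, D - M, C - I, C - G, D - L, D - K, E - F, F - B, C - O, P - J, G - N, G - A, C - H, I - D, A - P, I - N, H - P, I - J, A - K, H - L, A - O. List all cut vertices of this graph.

Removing D increases the component count from 2 to 3, so D is a cut vertex.
Removing F increases the component count from 2 to 3, so F is a cut vertex.
By contrast removing L leaves 2 components; it is not a cut vertex. No other vertex is a cut vertex either.

D, F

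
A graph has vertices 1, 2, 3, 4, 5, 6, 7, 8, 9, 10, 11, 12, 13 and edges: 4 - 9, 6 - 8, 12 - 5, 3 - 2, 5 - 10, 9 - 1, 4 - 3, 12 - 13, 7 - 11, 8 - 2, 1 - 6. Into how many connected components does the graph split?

3

Starting from 7 we can reach 7, 11. That is one component of size 2.
Starting from 5 we can reach 5, 10, 12, 13. That is one component of size 4.
Starting from 1 we can reach 1, 2, 3, 4, 6, 8, 9. That is one component of size 7.
Total: 3 components.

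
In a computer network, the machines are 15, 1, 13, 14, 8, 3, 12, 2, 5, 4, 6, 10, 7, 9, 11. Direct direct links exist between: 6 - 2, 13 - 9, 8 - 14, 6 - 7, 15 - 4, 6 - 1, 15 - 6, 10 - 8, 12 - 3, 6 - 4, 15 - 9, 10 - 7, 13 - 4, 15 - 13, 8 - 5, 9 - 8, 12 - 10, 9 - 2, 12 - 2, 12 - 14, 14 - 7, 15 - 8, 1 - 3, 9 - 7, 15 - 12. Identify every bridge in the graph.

5-8

The edges on the cycle 15-12-3-1-6-15 are not bridges since each lies on that cycle.
But removing 5 - 8 disconnects 5 from 8 — this is a bridge.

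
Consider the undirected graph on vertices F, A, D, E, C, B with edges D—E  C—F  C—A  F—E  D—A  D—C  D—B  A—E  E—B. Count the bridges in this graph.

The edges on the cycle C-F-E-A-C are not bridges since each lies on that cycle.
Every edge lies on some cycle, so there are no bridges.

0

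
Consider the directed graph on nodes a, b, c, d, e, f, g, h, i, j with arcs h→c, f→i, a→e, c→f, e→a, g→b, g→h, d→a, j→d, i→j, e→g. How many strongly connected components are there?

2

{a, c, d, e, f, g, h, i, j} are all mutually reachable — one SCC of size 9.
{b} is an SCC by itself.
That gives 2 strongly connected components.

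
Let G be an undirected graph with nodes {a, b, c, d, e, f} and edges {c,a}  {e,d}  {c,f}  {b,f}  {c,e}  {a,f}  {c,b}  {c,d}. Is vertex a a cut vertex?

No

Deleting a leaves 1 component (was 1) (its neighbors c, f remain connected to each other), so a is not a cut vertex.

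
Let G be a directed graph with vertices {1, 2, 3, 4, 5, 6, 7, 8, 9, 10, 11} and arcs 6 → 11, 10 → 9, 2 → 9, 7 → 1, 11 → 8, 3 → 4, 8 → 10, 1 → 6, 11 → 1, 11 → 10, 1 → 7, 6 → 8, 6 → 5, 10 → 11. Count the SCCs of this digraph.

{1, 6, 7, 8, 10, 11} are all mutually reachable — one SCC of size 6.
{5} is an SCC by itself.
{9} is an SCC by itself.
{2} is an SCC by itself.
{4} is an SCC by itself.
(and 1 more singleton SCC)
That gives 6 strongly connected components.

6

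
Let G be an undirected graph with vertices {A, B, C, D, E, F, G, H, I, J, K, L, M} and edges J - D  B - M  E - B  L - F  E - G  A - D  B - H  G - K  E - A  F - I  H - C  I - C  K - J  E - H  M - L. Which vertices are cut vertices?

Removing E increases the component count from 1 to 2, so E is a cut vertex.
By contrast removing K leaves 1 component; it is not a cut vertex. No other vertex is a cut vertex either.

E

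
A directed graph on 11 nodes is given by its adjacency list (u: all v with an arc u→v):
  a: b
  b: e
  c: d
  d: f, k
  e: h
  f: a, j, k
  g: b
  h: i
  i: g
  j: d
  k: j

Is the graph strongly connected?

No

There is no directed path from g to a, so the graph is not strongly connected.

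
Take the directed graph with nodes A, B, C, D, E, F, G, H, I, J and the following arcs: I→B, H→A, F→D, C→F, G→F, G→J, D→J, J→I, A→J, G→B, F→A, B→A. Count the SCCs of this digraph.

7

{A, B, I, J} are all mutually reachable — one SCC of size 4.
{H} is an SCC by itself.
{F} is an SCC by itself.
{E} is an SCC by itself.
{G} is an SCC by itself.
(and 2 more singleton SCCs)
That gives 7 strongly connected components.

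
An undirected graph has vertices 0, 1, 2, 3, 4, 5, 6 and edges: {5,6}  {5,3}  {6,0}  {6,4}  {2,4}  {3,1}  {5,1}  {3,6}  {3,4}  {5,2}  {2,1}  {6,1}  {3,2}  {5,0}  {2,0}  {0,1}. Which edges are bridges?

none

The edges on the cycle 5-3-6-0-1-5 are not bridges since each lies on that cycle.
Every edge lies on some cycle, so there are no bridges.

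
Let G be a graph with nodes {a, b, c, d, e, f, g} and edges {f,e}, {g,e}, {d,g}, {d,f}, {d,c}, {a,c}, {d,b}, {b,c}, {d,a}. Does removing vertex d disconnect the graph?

Yes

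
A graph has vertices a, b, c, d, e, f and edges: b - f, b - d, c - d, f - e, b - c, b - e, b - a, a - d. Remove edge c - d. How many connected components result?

1

c and d are still connected via c-b-d, so the component count stays at 1.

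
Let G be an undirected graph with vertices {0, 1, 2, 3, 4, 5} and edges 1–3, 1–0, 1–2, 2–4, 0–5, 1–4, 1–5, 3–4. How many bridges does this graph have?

The edges on the cycle 1-0-5-1 are not bridges since each lies on that cycle.
Every edge lies on some cycle, so there are no bridges.

0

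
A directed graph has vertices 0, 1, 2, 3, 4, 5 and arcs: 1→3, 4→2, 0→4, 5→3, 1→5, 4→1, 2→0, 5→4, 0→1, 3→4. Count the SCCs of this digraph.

{0, 1, 2, 3, 4, 5} are all mutually reachable — one SCC of size 6.
That gives 1 strongly connected component.

1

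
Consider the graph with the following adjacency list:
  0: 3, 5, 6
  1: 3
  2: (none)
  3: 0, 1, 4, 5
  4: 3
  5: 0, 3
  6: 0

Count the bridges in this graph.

3

The edges on the cycle 0-3-5-0 are not bridges since each lies on that cycle.
But removing 4-3 disconnects 4 from 3; removing 1-3 disconnects 1 from 3; removing 0-6 disconnects 0 from 6 — these are bridges.
That makes 3 bridges.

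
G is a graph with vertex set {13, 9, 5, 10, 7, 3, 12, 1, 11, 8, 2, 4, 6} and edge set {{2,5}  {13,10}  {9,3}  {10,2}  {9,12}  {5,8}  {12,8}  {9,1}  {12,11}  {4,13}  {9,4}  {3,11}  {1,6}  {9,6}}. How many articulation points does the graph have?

1

Removing 9 increases the component count from 2 to 3, so 9 is a cut vertex.
By contrast removing 6 leaves 2 components; it is not a cut vertex. No other vertex is a cut vertex either.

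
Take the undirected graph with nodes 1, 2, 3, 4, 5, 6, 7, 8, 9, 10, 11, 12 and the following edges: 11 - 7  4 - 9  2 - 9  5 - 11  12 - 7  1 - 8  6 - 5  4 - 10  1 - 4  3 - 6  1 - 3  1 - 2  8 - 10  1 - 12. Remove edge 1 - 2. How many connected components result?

1 and 2 are still connected via 1-4-9-2, so the component count stays at 1.

1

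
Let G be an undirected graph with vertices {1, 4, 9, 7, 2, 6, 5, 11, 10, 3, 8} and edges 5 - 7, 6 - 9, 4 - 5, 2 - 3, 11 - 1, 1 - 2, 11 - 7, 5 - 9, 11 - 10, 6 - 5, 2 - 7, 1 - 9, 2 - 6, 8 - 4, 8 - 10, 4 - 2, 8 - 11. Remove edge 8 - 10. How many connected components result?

1

8 and 10 are still connected via 8-11-10, so the component count stays at 1.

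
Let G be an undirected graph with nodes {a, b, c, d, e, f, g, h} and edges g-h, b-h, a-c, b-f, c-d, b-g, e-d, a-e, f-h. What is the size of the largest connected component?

Starting from a we can reach a, c, d, e. That is one component of size 4.
Starting from b we can reach b, f, g, h. That is one component of size 4.
The largest has 4 vertices.

4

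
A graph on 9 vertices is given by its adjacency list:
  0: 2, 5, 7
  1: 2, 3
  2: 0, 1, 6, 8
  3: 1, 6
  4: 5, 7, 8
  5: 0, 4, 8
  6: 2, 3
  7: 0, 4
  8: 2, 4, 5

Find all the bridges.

The edges on the cycle 2-6-3-1-2 are not bridges since each lies on that cycle.
Every edge lies on some cycle, so there are no bridges.

none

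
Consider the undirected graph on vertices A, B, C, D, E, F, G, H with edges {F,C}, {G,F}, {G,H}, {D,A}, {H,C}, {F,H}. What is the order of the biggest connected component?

4

E is isolated — a component by itself.
B is isolated — a component by itself.
Starting from A we can reach A, D. That is one component of size 2.
Starting from C we can reach C, F, G, H. That is one component of size 4.
The largest has 4 vertices.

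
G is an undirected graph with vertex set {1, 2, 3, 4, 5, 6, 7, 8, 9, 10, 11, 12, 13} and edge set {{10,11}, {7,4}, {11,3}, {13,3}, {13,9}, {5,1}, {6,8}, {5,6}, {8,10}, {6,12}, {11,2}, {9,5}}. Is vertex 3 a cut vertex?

Deleting 3 leaves 2 components (was 2), so 3 is not a cut vertex.

No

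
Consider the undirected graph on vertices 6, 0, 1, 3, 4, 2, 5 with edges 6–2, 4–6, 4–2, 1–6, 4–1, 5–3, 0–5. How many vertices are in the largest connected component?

4

Starting from 0 we can reach 0, 3, 5. That is one component of size 3.
Starting from 1 we can reach 1, 2, 4, 6. That is one component of size 4.
The largest has 4 vertices.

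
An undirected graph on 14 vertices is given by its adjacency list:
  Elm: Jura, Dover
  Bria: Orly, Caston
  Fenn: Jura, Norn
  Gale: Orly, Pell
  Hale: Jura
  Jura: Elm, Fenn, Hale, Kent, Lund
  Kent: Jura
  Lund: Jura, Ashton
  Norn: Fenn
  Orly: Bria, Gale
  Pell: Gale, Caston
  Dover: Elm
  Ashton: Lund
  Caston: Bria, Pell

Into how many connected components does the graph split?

2

Starting from Bria we can reach Bria, Gale, Orly, Pell, Caston. That is one component of size 5.
Starting from Elm we can reach Elm, Fenn, Hale, Jura, Kent, Lund, Norn, Dover, Ashton. That is one component of size 9.
Total: 2 components.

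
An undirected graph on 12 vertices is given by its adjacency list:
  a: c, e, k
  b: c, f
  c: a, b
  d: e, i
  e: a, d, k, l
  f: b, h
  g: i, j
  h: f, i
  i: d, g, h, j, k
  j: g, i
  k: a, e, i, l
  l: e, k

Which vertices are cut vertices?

Removing i increases the component count from 1 to 2, so i is a cut vertex.
By contrast removing f leaves 1 component; it is not a cut vertex. No other vertex is a cut vertex either.

i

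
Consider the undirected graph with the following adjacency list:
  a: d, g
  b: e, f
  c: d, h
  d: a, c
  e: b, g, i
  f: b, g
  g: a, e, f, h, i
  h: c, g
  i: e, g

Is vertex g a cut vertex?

Yes

Deleting g raises the number of components from 1 to 2, so g is a cut vertex.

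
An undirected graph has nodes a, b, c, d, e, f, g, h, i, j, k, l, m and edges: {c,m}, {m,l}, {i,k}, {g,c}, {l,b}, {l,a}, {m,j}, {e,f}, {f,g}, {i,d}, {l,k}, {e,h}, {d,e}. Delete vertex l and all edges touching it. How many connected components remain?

With l gone, the remaining components are: {a}; {b}; {c, d, e, f, g, h, i, j, k, m}.
That is 3 components.

3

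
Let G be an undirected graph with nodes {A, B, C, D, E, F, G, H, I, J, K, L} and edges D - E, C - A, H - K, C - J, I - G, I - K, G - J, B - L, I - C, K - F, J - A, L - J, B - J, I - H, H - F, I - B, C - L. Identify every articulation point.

Removing I increases the component count from 2 to 3, so I is a cut vertex.
By contrast removing C leaves 2 components; it is not a cut vertex. No other vertex is a cut vertex either.

I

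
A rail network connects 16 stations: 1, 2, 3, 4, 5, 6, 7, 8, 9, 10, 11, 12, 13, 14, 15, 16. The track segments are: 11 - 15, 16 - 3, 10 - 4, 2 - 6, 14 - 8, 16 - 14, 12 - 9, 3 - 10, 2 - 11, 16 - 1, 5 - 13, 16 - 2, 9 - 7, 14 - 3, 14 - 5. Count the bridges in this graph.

12

The edges on the cycle 16-14-3-16 are not bridges since each lies on that cycle.
But removing 16 - 1 disconnects 16 from 1; removing 3 - 10 disconnects 3 from 10; removing 10 - 4 disconnects 10 from 4; removing 11 - 15 disconnects 11 from 15 — these are bridges.
In total 12 edges are bridges.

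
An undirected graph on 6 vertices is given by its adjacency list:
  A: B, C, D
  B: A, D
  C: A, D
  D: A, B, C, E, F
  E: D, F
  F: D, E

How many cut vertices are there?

Removing D increases the component count from 1 to 2, so D is a cut vertex.
By contrast removing E leaves 1 component; it is not a cut vertex. No other vertex is a cut vertex either.

1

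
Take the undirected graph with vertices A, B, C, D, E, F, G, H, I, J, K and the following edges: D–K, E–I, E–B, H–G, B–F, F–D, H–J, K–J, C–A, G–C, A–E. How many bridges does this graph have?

1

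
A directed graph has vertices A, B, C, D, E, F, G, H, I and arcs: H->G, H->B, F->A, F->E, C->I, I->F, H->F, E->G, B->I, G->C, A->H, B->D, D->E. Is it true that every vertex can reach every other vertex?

Yes

From I we can reach every vertex (A, B, C, D, E, F, G, H, I), and every vertex can reach I (A, B, C, D, E, F, G, H, I). So the whole graph is one strongly connected component.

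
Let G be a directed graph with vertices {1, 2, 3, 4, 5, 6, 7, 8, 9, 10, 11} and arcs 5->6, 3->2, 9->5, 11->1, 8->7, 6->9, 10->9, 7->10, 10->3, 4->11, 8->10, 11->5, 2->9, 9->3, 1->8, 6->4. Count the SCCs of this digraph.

1

{1, 2, 3, 4, 5, 6, 7, 8, 9, 10, 11} are all mutually reachable — one SCC of size 11.
That gives 1 strongly connected component.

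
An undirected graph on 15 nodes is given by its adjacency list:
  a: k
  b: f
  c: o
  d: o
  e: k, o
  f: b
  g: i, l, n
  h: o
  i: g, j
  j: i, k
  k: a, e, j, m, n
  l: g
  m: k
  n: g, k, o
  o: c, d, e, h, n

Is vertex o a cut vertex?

Yes

Deleting o raises the number of components from 2 to 5, so o is a cut vertex.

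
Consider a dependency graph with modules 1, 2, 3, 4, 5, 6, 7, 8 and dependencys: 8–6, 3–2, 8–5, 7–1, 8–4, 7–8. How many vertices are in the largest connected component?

Starting from 2 we can reach 2, 3. That is one component of size 2.
Starting from 1 we can reach 1, 4, 5, 6, 7, 8. That is one component of size 6.
The largest has 6 vertices.

6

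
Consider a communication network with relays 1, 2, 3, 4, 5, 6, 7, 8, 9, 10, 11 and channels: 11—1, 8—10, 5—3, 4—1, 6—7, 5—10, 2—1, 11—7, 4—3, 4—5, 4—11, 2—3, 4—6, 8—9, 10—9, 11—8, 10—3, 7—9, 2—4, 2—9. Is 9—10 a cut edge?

After removing 9—10, the path 9-8-10 still connects them, so the edge is not a bridge.

No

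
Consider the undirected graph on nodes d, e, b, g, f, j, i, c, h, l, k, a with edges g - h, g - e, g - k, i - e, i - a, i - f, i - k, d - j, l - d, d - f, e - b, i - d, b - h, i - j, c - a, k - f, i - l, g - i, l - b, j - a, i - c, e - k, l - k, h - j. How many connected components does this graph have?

1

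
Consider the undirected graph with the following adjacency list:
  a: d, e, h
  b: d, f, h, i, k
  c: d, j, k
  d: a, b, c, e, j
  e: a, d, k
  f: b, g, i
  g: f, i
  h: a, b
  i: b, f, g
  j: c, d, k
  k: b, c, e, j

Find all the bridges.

The edges on the cycle b-f-g-i-b are not bridges since each lies on that cycle.
Every edge lies on some cycle, so there are no bridges.

none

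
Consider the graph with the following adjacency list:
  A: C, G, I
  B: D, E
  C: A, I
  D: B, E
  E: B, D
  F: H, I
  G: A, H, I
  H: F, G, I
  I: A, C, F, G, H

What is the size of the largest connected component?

6

Starting from B we can reach B, D, E. That is one component of size 3.
Starting from A we can reach A, C, F, G, H, I. That is one component of size 6.
The largest has 6 vertices.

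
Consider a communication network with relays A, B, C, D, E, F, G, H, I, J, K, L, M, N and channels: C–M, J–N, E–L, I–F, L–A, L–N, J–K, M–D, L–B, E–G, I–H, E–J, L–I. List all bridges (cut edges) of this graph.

The edges on the cycle E-J-N-L-E are not bridges since each lies on that cycle.
But removing L–B disconnects L from B; removing K–J disconnects K from J; removing I–H disconnects I from H; removing L–A disconnects L from A — these are bridges.
In total 9 edges are bridges.

A-L, B-L, C-M, D-M, E-G, F-I, H-I, I-L, J-K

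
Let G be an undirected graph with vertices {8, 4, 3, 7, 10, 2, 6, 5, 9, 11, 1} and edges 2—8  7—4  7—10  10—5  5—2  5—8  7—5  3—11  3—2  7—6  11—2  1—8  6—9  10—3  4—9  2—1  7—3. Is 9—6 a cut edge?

No

After removing 9—6, the path 9-4-7-6 still connects them, so the edge is not a bridge.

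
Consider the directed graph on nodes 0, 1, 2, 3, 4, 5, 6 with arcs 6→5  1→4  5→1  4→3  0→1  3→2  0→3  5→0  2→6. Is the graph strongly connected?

Yes

From 0 we can reach every vertex (0, 1, 2, 3, 4, 5, 6), and every vertex can reach 0 (0, 1, 2, 3, 4, 5, 6). So the whole graph is one strongly connected component.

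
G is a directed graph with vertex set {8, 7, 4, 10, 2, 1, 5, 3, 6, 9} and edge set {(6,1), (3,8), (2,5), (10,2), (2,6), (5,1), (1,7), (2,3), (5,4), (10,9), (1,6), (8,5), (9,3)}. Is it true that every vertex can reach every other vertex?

There is no directed path from 2 to 9, so the graph is not strongly connected.

No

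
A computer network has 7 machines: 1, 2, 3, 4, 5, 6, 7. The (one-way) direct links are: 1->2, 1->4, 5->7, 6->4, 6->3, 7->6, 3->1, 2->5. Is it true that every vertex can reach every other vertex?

There is no directed path from 4 to 6, so the graph is not strongly connected.

No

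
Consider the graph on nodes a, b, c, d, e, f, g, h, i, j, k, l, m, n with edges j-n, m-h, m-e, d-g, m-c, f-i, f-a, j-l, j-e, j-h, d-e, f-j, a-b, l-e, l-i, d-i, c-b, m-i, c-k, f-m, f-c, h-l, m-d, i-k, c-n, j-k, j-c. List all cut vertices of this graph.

d

Removing d increases the component count from 1 to 2, so d is a cut vertex.
By contrast removing k leaves 1 component; it is not a cut vertex. No other vertex is a cut vertex either.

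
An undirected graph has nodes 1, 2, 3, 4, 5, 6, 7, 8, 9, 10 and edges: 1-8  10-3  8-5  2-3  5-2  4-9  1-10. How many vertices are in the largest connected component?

7 is isolated — a component by itself.
6 is isolated — a component by itself.
Starting from 4 we can reach 4, 9. That is one component of size 2.
Starting from 1 we can reach 1, 2, 3, 5, 8, 10. That is one component of size 6.
The largest has 6 vertices.

6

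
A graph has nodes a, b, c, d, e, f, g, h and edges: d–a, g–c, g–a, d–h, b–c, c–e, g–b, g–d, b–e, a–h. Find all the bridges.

The edges on the cycle g-d-h-a-g are not bridges since each lies on that cycle.
Every edge lies on some cycle, so there are no bridges.

none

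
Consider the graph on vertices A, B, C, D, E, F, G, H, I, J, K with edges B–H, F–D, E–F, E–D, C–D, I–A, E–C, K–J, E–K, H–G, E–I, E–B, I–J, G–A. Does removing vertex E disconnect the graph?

Yes

Deleting E raises the number of components from 1 to 2, so E is a cut vertex.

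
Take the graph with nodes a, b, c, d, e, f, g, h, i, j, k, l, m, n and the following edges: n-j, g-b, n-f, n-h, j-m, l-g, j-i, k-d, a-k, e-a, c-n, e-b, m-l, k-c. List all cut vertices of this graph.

Removing j increases the component count from 1 to 2, so j is a cut vertex.
Removing k increases the component count from 1 to 2, so k is a cut vertex.
Removing n increases the component count from 1 to 3, so n is a cut vertex.
By contrast removing c leaves 1 component; it is not a cut vertex. No other vertex is a cut vertex either.

j, k, n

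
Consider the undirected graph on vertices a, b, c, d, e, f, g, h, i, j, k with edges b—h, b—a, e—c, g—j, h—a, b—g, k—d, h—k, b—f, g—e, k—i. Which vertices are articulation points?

b, e, g, h, k

Removing b increases the component count from 1 to 3, so b is a cut vertex.
Removing e increases the component count from 1 to 2, so e is a cut vertex.
Removing g increases the component count from 1 to 3, so g is a cut vertex.
Likewise h, k are cut vertices.
By contrast removing d leaves 1 component; it is not a cut vertex. No other vertex is a cut vertex either.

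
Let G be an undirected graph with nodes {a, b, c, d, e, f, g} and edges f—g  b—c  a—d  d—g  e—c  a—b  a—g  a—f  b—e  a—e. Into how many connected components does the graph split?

1

Starting from a we can reach a, b, c, d, e, f, g. That is one component of size 7.
Total: 1 component.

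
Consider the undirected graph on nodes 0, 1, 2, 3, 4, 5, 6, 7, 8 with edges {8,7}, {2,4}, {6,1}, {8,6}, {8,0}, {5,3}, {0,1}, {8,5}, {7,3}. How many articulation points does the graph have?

Removing 8 increases the component count from 2 to 3, so 8 is a cut vertex.
By contrast removing 5 leaves 2 components; it is not a cut vertex. No other vertex is a cut vertex either.

1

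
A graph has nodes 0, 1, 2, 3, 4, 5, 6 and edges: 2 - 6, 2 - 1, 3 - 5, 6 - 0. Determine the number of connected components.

3

4 is isolated — a component by itself.
Starting from 3 we can reach 3, 5. That is one component of size 2.
Starting from 0 we can reach 0, 1, 2, 6. That is one component of size 4.
Total: 3 components.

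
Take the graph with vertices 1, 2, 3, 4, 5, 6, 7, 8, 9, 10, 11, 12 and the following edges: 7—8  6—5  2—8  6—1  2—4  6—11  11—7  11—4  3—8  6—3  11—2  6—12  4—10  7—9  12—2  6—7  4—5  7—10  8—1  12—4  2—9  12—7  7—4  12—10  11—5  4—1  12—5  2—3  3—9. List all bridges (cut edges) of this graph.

The edges on the cycle 6-11-2-3-6 are not bridges since each lies on that cycle.
Every edge lies on some cycle, so there are no bridges.

none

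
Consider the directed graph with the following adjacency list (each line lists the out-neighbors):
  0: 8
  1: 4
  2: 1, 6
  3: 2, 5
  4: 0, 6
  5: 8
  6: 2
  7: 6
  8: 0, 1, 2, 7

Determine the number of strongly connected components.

3

{0, 1, 2, 4, 6, 7, 8} are all mutually reachable — one SCC of size 7.
{3} is an SCC by itself.
{5} is an SCC by itself.
That gives 3 strongly connected components.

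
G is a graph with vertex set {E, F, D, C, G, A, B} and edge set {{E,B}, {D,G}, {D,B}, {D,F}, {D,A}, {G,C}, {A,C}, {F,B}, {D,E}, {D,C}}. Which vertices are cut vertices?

D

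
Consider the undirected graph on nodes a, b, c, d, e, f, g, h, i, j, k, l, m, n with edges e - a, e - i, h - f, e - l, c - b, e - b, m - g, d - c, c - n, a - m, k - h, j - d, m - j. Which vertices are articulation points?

c, e, h, m

Removing c increases the component count from 2 to 3, so c is a cut vertex.
Removing e increases the component count from 2 to 4, so e is a cut vertex.
Removing h increases the component count from 2 to 3, so h is a cut vertex.
Likewise m is a cut vertex.
By contrast removing g leaves 2 components; it is not a cut vertex. No other vertex is a cut vertex either.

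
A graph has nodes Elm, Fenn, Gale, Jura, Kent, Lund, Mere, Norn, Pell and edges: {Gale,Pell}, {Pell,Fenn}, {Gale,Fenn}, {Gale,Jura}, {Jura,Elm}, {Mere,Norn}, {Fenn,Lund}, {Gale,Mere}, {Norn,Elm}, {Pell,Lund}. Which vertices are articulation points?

Gale

Removing Gale increases the component count from 2 to 3, so Gale is a cut vertex.
By contrast removing Pell leaves 2 components; it is not a cut vertex. No other vertex is a cut vertex either.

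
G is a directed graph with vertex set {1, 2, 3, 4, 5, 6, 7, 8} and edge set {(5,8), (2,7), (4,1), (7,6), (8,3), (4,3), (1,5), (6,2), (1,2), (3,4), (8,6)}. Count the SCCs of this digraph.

{1, 3, 4, 5, 8} are all mutually reachable — one SCC of size 5.
{2, 6, 7} are all mutually reachable — one SCC of size 3.
That gives 2 strongly connected components.

2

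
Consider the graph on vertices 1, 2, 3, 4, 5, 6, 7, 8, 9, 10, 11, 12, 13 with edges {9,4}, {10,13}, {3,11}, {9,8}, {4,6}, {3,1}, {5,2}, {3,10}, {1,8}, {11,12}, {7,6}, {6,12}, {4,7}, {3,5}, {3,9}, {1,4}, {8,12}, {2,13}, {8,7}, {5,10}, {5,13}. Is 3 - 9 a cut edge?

After removing 3 - 9, the path 3-1-4-9 still connects them, so the edge is not a bridge.

No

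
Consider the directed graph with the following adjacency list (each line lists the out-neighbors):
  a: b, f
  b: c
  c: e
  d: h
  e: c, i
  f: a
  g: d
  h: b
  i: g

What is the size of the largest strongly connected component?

7

{b, c, d, e, g, h, i} are all mutually reachable — one SCC of size 7.
{a, f} are all mutually reachable — one SCC of size 2.
The largest has 7 vertices.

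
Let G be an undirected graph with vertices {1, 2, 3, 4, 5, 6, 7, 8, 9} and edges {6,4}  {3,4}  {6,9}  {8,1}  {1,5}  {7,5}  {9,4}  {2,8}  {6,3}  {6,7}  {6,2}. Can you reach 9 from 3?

Yes

From 3 we can reach 1, 2, 3, 4, 5, 6, 7, 8, 9, which includes 9.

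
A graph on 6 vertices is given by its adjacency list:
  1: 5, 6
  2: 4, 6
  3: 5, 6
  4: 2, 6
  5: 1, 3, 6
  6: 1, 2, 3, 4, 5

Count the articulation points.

Removing 6 increases the component count from 1 to 2, so 6 is a cut vertex.
By contrast removing 4 leaves 1 component; it is not a cut vertex. No other vertex is a cut vertex either.

1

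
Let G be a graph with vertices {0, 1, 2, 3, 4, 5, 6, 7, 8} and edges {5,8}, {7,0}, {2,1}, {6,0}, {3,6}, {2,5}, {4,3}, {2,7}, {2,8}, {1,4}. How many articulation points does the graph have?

1

Removing 2 increases the component count from 1 to 2, so 2 is a cut vertex.
By contrast removing 4 leaves 1 component; it is not a cut vertex. No other vertex is a cut vertex either.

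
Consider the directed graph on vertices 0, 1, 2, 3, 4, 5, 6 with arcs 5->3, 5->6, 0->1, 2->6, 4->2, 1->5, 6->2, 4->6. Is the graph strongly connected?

No

There is no directed path from 0 to 4, so the graph is not strongly connected.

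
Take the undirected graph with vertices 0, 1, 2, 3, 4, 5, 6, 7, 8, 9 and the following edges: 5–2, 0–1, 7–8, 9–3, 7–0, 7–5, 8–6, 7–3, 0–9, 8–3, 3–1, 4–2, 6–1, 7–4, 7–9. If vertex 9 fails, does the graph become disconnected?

No

Deleting 9 leaves 1 component (was 1) (its neighbors 0, 3, 7 remain connected to each other), so 9 is not a cut vertex.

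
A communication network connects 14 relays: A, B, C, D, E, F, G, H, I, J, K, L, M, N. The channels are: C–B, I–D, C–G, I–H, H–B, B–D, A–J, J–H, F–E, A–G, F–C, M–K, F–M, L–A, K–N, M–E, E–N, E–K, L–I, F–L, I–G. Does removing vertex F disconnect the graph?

Yes

Deleting F raises the number of components from 1 to 2, so F is a cut vertex.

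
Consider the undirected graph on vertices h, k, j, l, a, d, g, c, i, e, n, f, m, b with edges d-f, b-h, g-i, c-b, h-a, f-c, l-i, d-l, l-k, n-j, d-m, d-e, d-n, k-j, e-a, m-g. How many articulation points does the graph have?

1

Removing d increases the component count from 1 to 2, so d is a cut vertex.
By contrast removing a leaves 1 component; it is not a cut vertex. No other vertex is a cut vertex either.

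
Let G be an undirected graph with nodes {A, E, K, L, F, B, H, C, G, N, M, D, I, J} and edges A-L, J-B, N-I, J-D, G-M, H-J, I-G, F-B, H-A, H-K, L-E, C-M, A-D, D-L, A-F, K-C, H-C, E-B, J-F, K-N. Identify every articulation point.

Removing H increases the component count from 1 to 2, so H is a cut vertex.
By contrast removing C leaves 1 component; it is not a cut vertex. No other vertex is a cut vertex either.

H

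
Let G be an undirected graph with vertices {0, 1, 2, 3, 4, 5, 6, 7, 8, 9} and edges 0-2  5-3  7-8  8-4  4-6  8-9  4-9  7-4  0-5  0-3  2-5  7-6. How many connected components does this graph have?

3

1 is isolated — a component by itself.
Starting from 0 we can reach 0, 2, 3, 5. That is one component of size 4.
Starting from 4 we can reach 4, 6, 7, 8, 9. That is one component of size 5.
Total: 3 components.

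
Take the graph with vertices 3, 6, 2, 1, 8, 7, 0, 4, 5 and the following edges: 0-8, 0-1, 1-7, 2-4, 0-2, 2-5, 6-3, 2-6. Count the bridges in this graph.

removing 0-2 disconnects 0 from 2; removing 7-1 disconnects 7 from 1; removing 2-6 disconnects 2 from 6; removing 5-2 disconnects 5 from 2 — these are bridges.
In total 8 edges are bridges.

8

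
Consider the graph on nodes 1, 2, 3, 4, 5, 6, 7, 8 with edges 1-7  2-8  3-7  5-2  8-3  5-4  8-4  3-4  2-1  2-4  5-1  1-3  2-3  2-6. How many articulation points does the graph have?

1

Removing 2 increases the component count from 1 to 2, so 2 is a cut vertex.
By contrast removing 4 leaves 1 component; it is not a cut vertex. No other vertex is a cut vertex either.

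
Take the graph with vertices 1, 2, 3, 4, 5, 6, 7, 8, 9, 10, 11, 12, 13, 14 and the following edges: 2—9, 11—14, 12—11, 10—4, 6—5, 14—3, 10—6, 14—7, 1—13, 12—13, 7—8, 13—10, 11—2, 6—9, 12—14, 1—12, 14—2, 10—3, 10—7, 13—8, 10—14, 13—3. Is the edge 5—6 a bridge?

Removing 5—6 leaves no path between 5 and 6: the component count goes from 1 to 2. So it is a bridge.

Yes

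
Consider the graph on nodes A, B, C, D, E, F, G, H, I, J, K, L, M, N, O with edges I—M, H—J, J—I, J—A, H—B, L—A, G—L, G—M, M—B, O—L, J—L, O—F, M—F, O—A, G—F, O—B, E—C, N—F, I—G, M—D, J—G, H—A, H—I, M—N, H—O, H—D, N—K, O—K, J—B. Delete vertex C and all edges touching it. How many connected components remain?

2

With C gone, the remaining components are: {E}; {A, B, D, F, G, H, I, J, K, L, M, N, O}.
That is 2 components.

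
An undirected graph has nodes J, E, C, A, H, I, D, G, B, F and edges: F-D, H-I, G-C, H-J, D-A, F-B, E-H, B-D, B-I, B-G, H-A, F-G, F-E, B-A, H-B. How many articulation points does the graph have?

2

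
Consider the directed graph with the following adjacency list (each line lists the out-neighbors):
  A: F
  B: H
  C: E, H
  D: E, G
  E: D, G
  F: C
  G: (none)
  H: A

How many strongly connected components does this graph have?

4

{A, C, F, H} are all mutually reachable — one SCC of size 4.
{D, E} are all mutually reachable — one SCC of size 2.
{B} is an SCC by itself.
{G} is an SCC by itself.
That gives 4 strongly connected components.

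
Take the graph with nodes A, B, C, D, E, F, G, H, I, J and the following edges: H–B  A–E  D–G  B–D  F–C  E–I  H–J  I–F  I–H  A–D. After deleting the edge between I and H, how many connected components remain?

1

I and H are still connected via I-E-A-D-B-H, so the component count stays at 1.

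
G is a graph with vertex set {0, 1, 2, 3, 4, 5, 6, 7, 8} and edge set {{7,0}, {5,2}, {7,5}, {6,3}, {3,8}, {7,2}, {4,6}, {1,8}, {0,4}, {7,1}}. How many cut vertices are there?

Removing 7 increases the component count from 1 to 2, so 7 is a cut vertex.
By contrast removing 0 leaves 1 component; it is not a cut vertex. No other vertex is a cut vertex either.

1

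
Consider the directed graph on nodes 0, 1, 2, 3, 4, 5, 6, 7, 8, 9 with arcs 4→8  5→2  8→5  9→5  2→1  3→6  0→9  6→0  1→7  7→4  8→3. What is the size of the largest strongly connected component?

10

{0, 1, 2, 3, 4, 5, 6, 7, 8, 9} are all mutually reachable — one SCC of size 10.
The largest has 10 vertices.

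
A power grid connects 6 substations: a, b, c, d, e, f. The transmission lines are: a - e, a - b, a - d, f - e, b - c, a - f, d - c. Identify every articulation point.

Removing a increases the component count from 1 to 2, so a is a cut vertex.
By contrast removing c leaves 1 component; it is not a cut vertex. No other vertex is a cut vertex either.

a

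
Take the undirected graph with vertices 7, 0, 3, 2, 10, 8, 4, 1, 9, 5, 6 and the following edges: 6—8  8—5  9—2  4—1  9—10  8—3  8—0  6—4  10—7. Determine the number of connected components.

Starting from 2 we can reach 2, 7, 9, 10. That is one component of size 4.
Starting from 0 we can reach 0, 1, 3, 4, 5, 6, 8. That is one component of size 7.
Total: 2 components.

2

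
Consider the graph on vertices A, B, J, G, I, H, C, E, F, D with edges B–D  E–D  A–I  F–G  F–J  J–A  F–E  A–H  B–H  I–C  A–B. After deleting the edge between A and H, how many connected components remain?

A and H are still connected via A-B-H, so the component count stays at 1.

1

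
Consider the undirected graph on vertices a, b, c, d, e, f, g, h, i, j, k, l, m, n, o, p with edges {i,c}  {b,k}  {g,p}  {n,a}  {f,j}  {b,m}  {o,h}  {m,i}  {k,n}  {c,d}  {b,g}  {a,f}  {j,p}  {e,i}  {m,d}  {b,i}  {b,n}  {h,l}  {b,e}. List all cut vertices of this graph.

b, h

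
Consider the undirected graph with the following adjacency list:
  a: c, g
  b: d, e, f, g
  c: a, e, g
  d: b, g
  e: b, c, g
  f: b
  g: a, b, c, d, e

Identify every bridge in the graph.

b-f

The edges on the cycle e-b-g-e are not bridges since each lies on that cycle.
But removing b-f disconnects b from f — this is a bridge.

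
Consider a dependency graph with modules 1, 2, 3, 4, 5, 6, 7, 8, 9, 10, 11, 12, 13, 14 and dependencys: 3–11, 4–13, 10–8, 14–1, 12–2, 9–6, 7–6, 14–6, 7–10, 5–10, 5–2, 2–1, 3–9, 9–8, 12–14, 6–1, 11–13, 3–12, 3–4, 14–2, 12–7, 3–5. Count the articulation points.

Removing 3 increases the component count from 1 to 2, so 3 is a cut vertex.
By contrast removing 9 leaves 1 component; it is not a cut vertex. No other vertex is a cut vertex either.

1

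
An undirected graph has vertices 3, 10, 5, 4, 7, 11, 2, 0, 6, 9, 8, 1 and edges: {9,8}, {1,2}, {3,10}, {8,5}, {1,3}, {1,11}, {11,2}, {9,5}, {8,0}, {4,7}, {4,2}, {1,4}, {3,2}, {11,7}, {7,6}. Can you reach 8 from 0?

From 0 we can reach 0, 5, 8, 9, which includes 8.

Yes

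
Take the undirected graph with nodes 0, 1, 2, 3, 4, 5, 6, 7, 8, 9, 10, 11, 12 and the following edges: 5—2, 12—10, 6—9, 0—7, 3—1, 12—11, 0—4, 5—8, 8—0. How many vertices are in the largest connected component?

Starting from 1 we can reach 1, 3. That is one component of size 2.
Starting from 6 we can reach 6, 9. That is one component of size 2.
Starting from 10 we can reach 10, 11, 12. That is one component of size 3.
Starting from 0 we can reach 0, 2, 4, 5, 7, 8. That is one component of size 6.
The largest has 6 vertices.

6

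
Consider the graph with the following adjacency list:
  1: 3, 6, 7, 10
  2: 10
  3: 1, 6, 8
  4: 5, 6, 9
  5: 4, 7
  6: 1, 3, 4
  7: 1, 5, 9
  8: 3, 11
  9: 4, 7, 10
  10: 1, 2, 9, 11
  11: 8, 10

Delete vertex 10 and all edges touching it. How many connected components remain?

With 10 gone, the remaining components are: {2}; {1, 3, 4, 5, 6, 7, 8, 9, 11}.
That is 2 components.

2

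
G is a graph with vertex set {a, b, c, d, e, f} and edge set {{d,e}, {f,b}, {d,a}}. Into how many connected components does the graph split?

c is isolated — a component by itself.
Starting from b we can reach b, f. That is one component of size 2.
Starting from a we can reach a, d, e. That is one component of size 3.
Total: 3 components.

3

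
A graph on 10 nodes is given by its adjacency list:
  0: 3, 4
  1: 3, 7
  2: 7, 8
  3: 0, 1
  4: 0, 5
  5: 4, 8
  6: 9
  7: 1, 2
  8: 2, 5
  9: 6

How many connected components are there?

Starting from 6 we can reach 6, 9. That is one component of size 2.
Starting from 0 we can reach 0, 1, 2, 3, 4, 5, 7, 8. That is one component of size 8.
Total: 2 components.

2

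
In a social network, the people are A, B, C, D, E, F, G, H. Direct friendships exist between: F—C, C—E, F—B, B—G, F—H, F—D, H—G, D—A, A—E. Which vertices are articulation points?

Removing F increases the component count from 1 to 2, so F is a cut vertex.
By contrast removing C leaves 1 component; it is not a cut vertex. No other vertex is a cut vertex either.

F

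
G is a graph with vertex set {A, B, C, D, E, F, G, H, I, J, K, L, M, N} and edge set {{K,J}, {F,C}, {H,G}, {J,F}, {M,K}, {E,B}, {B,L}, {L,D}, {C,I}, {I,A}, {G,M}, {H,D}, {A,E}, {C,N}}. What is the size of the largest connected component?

Starting from A we can reach A, B, C, D, E, F, G, H, I, J, K, L, M, N. That is one component of size 14.
The largest has 14 vertices.

14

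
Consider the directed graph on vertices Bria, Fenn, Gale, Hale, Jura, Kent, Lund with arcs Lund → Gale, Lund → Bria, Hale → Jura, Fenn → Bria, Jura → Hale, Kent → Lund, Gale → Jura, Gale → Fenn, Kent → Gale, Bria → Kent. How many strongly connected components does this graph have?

2

{Bria, Fenn, Gale, Kent, Lund} are all mutually reachable — one SCC of size 5.
{Hale, Jura} are all mutually reachable — one SCC of size 2.
That gives 2 strongly connected components.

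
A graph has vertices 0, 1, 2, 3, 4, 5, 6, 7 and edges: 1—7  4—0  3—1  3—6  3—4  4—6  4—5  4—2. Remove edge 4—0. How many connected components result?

Before removal there is 1 component.
4—0 is a bridge — removing it separates 4's side from 0's side.
After removal: 2 components.

2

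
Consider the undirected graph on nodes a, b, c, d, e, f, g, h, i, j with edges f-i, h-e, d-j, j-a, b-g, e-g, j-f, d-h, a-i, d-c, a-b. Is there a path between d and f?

From d we can reach a, b, c, d, e, f, g, h, i, j, which includes f.

Yes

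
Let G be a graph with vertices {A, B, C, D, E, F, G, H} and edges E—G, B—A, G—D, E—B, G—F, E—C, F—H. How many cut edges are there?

removing B—A disconnects B from A; removing E—G disconnects E from G; removing C—E disconnects C from E; removing H—F disconnects H from F — these are bridges.
In total 7 edges are bridges.

7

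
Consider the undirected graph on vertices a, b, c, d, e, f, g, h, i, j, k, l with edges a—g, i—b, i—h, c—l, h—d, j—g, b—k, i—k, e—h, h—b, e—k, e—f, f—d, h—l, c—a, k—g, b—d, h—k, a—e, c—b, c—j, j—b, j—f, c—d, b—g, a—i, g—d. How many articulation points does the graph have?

0

Removing h, for instance, still leaves 1 component. No single vertex removal increases the component count — the graph has no articulation points.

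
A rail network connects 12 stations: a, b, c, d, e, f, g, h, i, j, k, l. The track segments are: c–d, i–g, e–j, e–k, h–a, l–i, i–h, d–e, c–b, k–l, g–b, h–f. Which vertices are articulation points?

e, h, i

Removing e increases the component count from 1 to 2, so e is a cut vertex.
Removing h increases the component count from 1 to 3, so h is a cut vertex.
Removing i increases the component count from 1 to 2, so i is a cut vertex.
By contrast removing k leaves 1 component; it is not a cut vertex. No other vertex is a cut vertex either.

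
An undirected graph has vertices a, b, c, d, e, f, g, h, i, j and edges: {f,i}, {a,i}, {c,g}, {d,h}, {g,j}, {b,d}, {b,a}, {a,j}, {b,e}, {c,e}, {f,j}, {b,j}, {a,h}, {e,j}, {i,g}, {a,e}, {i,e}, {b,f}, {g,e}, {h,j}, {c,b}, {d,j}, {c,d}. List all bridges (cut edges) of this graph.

none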